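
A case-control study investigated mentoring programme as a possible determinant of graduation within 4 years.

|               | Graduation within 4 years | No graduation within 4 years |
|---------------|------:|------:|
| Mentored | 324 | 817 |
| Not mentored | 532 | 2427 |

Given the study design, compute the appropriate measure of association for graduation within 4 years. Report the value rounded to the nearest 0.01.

Cells: a = 324, b = 817, c = 532, d = 2427.
This is a case-control study: participants were sampled on outcome status, so risks in the source population cannot be estimated directly — relative risk is not valid here. The odds ratio is the appropriate measure.
OR = (a·d)/(b·c) = (324 × 2427) / (817 × 532) = 786348 / 434644 = 1.80918

1.81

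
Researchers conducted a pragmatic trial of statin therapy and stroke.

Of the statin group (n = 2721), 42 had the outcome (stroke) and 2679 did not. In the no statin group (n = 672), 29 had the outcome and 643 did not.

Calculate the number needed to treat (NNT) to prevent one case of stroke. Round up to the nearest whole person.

37

Risk in treated group = 42/2721 = 0.01544; risk in control = 29/672 = 0.04315.
Absolute risk reduction = 0.04315 − 0.01544 = 0.02772
NNT = 1 / ARR = 1 / 0.02772 = 36.076 → round up → 37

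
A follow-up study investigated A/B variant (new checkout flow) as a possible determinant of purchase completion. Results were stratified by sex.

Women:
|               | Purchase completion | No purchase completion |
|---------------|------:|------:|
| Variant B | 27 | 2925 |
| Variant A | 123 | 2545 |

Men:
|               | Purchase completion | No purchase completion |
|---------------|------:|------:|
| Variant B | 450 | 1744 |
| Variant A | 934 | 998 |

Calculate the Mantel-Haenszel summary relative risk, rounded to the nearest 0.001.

RR_MH = Σ(aᵢ·n₀ᵢ/nᵢ) / Σ(cᵢ·n₁ᵢ/nᵢ), with n₁ᵢ = aᵢ+bᵢ (exposed), n₀ᵢ = cᵢ+dᵢ (unexposed), nᵢ = n₁ᵢ+n₀ᵢ.
Stratum 1 (Women): n₁ = 2952, n₀ = 2668, n = 5620; a·n₀/n = 27·2668/5620 = 12.8178; c·n₁/n = 123·2952/5620 = 64.6078
Stratum 2 (Men): n₁ = 2194, n₀ = 1932, n = 4126; a·n₀/n = 450·1932/4126 = 210.7126; c·n₁/n = 934·2194/4126 = 496.6544
RR_MH = (12.8178 + 210.7126) / (64.6078 + 496.6544) = 223.5303 / 561.2622 = 0.39826

0.398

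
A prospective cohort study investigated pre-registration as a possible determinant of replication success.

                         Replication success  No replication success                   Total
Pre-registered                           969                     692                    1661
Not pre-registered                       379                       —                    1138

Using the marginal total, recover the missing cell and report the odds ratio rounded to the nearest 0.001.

2.804

The missing cell is in the unexposed row: 1138 − 379 = 759.
So a = 969, b = 692, c = 379, d = 759.
OR = (a·d)/(b·c) = (969 × 759) / (692 × 379) = 735471 / 262268 = 2.80427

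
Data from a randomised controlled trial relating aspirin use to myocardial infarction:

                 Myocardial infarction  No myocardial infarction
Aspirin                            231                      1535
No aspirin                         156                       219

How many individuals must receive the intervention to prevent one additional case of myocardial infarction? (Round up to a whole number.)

4

Risk in treated group = 231/1766 = 0.13080; risk in control = 156/375 = 0.41600.
Absolute risk reduction = 0.41600 − 0.13080 = 0.28520
NNT = 1 / ARR = 1 / 0.28520 = 3.506 → round up → 4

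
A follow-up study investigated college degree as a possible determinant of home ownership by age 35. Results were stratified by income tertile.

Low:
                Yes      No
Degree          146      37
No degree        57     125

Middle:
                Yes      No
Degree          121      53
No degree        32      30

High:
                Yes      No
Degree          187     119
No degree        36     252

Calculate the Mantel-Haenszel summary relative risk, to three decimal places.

RR_MH = Σ(aᵢ·n₀ᵢ/nᵢ) / Σ(cᵢ·n₁ᵢ/nᵢ), with n₁ᵢ = aᵢ+bᵢ (exposed), n₀ᵢ = cᵢ+dᵢ (unexposed), nᵢ = n₁ᵢ+n₀ᵢ.
Stratum 1 (Low): n₁ = 183, n₀ = 182, n = 365; a·n₀/n = 146·182/365 = 72.8000; c·n₁/n = 57·183/365 = 28.5781
Stratum 2 (Middle): n₁ = 174, n₀ = 62, n = 236; a·n₀/n = 121·62/236 = 31.7881; c·n₁/n = 32·174/236 = 23.5932
Stratum 3 (High): n₁ = 306, n₀ = 288, n = 594; a·n₀/n = 187·288/594 = 90.6667; c·n₁/n = 36·306/594 = 18.5455
RR_MH = (72.8000 + 31.7881 + 90.6667) / (28.5781 + 23.5932 + 18.5455) = 195.2548 / 70.7168 = 2.76108

2.761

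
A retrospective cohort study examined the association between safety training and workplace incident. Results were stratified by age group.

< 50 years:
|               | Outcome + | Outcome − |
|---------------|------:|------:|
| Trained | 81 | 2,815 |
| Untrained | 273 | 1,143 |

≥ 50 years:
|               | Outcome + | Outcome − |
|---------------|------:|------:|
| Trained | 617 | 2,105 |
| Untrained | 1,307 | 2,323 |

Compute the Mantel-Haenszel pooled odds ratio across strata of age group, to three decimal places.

OR_MH = Σ(aᵢdᵢ/nᵢ) / Σ(bᵢcᵢ/nᵢ), where nᵢ is the stratum total.
Stratum 1 (< 50 years): n = 4312; a·d/n = 81·1143/4312 = 21.4710; b·c/n = 2815·273/4312 = 178.2224
Stratum 2 (≥ 50 years): n = 6352; a·d/n = 617·2323/6352 = 225.6440; b·c/n = 2105·1307/6352 = 433.1289
OR_MH = (21.4710 + 225.6440) / (178.2224 + 433.1289) = 247.1151 / 611.3513 = 0.40421

0.404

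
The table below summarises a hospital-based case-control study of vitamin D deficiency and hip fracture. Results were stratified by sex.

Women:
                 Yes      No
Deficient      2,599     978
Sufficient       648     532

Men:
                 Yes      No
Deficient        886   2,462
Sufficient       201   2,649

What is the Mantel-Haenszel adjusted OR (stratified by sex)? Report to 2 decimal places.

3.14

OR_MH = Σ(aᵢdᵢ/nᵢ) / Σ(bᵢcᵢ/nᵢ), where nᵢ is the stratum total.
Stratum 1 (Women): n = 4757; a·d/n = 2599·532/4757 = 290.6597; b·c/n = 978·648/4757 = 133.2235
Stratum 2 (Men): n = 6198; a·d/n = 886·2649/6198 = 378.6728; b·c/n = 2462·201/6198 = 79.8422
OR_MH = (290.6597 + 378.6728) / (133.2235 + 79.8422) = 669.3325 / 213.0657 = 3.14144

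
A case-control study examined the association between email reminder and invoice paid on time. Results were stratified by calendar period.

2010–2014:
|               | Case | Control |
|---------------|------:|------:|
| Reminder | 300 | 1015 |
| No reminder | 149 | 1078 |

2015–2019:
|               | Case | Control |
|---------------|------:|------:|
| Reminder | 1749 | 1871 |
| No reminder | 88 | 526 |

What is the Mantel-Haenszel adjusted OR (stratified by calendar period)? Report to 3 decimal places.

OR_MH = Σ(aᵢdᵢ/nᵢ) / Σ(bᵢcᵢ/nᵢ), where nᵢ is the stratum total.
Stratum 1 (2010–2014): n = 2542; a·d/n = 300·1078/2542 = 127.2227; b·c/n = 1015·149/2542 = 59.4945
Stratum 2 (2015–2019): n = 4234; a·d/n = 1749·526/4234 = 217.2825; b·c/n = 1871·88/4234 = 38.8871
OR_MH = (127.2227 + 217.2825) / (59.4945 + 38.8871) = 344.5051 / 98.3816 = 3.50172

3.502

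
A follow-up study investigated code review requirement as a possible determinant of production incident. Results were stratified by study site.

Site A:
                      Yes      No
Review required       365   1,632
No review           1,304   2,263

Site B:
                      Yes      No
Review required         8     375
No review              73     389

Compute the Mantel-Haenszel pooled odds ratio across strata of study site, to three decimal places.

OR_MH = Σ(aᵢdᵢ/nᵢ) / Σ(bᵢcᵢ/nᵢ), where nᵢ is the stratum total.
Stratum 1 (Site A): n = 5564; a·d/n = 365·2263/5564 = 148.4535; b·c/n = 1632·1304/5564 = 382.4817
Stratum 2 (Site B): n = 845; a·d/n = 8·389/845 = 3.6828; b·c/n = 375·73/845 = 32.3964
OR_MH = (148.4535 + 3.6828) / (382.4817 + 32.3964) = 152.1363 / 414.8781 = 0.36670

0.367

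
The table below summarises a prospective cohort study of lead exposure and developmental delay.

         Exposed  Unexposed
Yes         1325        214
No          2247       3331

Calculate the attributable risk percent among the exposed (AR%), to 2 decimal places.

83.73

Reading the table with exposure as columns: a = 1325 (Exposed, case), b = 2247 (Exposed, non-case), c = 214 (Unexposed, case), d = 3331.
Risk in exposed = 1325/3572 = 0.37094; risk in unexposed = 214/3545 = 0.06037.
RR = 0.37094/0.06037 = 6.14479
AR% = (RR − 1)/RR × 100 = (6.14479 − 1)/6.14479 × 100 = 83.7260%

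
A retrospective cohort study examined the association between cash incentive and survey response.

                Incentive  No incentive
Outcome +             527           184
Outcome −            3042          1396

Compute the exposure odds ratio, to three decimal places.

1.314

Reading the table with exposure as columns: a = 527 (Incentive, case), b = 3042 (Incentive, non-case), c = 184 (No incentive, case), d = 1396.
OR = (a·d)/(b·c) = (527 × 1396) / (3042 × 184) = 735692 / 559728 = 1.31437
The odds of survey response are about 1.31 times as high in the incentive group.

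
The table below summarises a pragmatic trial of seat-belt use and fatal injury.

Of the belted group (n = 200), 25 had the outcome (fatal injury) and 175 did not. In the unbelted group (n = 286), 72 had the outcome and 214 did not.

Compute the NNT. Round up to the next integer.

8

Risk in treated group = 25/200 = 0.12500; risk in control = 72/286 = 0.25175.
Absolute risk reduction = 0.25175 − 0.12500 = 0.12675
NNT = 1 / ARR = 1 / 0.12675 = 7.890 → round up → 8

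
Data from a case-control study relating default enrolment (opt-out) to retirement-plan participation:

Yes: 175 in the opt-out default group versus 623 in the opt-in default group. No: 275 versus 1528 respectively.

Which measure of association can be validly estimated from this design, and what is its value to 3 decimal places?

From the description: a = 175, b = 275, c = 623, d = 1528.
This is a case-control study: participants were sampled on outcome status, so risks in the source population cannot be estimated directly — relative risk is not valid here. The odds ratio is the appropriate measure.
OR = (a·d)/(b·c) = (175 × 1528) / (275 × 623) = 267400 / 171325 = 1.56078

1.561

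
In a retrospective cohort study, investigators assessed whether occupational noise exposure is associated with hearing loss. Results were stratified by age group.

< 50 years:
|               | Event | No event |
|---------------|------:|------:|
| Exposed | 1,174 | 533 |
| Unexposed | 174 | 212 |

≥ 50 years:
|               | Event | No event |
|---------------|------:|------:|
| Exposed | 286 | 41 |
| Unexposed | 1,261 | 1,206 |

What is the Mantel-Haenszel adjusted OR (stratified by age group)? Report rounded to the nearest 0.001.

3.858

OR_MH = Σ(aᵢdᵢ/nᵢ) / Σ(bᵢcᵢ/nᵢ), where nᵢ is the stratum total.
Stratum 1 (< 50 years): n = 2093; a·d/n = 1174·212/2093 = 118.9145; b·c/n = 533·174/2093 = 44.3106
Stratum 2 (≥ 50 years): n = 2794; a·d/n = 286·1206/2794 = 123.4488; b·c/n = 41·1261/2794 = 18.5043
OR_MH = (118.9145 + 123.4488) / (44.3106 + 18.5043) = 242.3633 / 62.8149 = 3.85838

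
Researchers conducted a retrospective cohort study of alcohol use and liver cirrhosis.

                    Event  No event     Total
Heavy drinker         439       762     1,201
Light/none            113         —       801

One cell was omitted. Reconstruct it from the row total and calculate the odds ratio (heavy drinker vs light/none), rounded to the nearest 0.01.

The missing cell is in the unexposed row: 801 − 113 = 688.
So a = 439, b = 762, c = 113, d = 688.
OR = (a·d)/(b·c) = (439 × 688) / (762 × 113) = 302032 / 86106 = 3.50768

3.51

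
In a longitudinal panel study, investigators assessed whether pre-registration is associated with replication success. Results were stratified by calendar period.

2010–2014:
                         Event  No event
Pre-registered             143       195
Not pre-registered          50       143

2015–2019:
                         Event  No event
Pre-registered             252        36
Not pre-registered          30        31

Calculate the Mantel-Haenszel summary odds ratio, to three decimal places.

OR_MH = Σ(aᵢdᵢ/nᵢ) / Σ(bᵢcᵢ/nᵢ), where nᵢ is the stratum total.
Stratum 1 (2010–2014): n = 531; a·d/n = 143·143/531 = 38.5104; b·c/n = 195·50/531 = 18.3616
Stratum 2 (2015–2019): n = 349; a·d/n = 252·31/349 = 22.3840; b·c/n = 36·30/349 = 3.0946
OR_MH = (38.5104 + 22.3840) / (18.3616 + 3.0946) = 60.8943 / 21.4561 = 2.83808

2.838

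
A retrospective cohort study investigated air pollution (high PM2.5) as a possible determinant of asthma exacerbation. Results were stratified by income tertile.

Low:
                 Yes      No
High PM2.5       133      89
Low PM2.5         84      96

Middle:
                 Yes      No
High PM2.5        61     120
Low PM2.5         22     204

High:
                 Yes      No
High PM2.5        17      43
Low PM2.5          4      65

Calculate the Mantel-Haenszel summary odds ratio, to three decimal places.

OR_MH = Σ(aᵢdᵢ/nᵢ) / Σ(bᵢcᵢ/nᵢ), where nᵢ is the stratum total.
Stratum 1 (Low): n = 402; a·d/n = 133·96/402 = 31.7612; b·c/n = 89·84/402 = 18.5970
Stratum 2 (Middle): n = 407; a·d/n = 61·204/407 = 30.5749; b·c/n = 120·22/407 = 6.4865
Stratum 3 (High): n = 129; a·d/n = 17·65/129 = 8.5659; b·c/n = 43·4/129 = 1.3333
OR_MH = (31.7612 + 30.5749 + 8.5659) / (18.5970 + 6.4865 + 1.3333) = 70.9020 / 26.4168 = 2.68397

2.684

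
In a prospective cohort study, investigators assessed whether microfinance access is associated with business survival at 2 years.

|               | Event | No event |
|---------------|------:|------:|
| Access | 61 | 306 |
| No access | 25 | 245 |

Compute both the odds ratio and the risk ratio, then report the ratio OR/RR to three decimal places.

Cells: a = 61, b = 306, c = 25, d = 245.
OR = (61·245)/(306·25) = 14945/7650 = 1.95359
Risk in exposed = 61/367 = 0.16621; risk in unexposed = 25/270 = 0.09259; RR = 1.79510
OR/RR = 1.95359 / 1.79510 = 1.08830
The outcome is not rare, so the OR lies further from 1 than the RR.

1.088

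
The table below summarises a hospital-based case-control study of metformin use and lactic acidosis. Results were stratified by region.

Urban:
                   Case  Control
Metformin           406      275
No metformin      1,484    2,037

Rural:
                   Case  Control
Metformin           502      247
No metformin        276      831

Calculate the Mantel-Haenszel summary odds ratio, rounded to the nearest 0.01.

OR_MH = Σ(aᵢdᵢ/nᵢ) / Σ(bᵢcᵢ/nᵢ), where nᵢ is the stratum total.
Stratum 1 (Urban): n = 4202; a·d/n = 406·2037/4202 = 196.8163; b·c/n = 275·1484/4202 = 97.1204
Stratum 2 (Rural): n = 1856; a·d/n = 502·831/1856 = 224.7640; b·c/n = 247·276/1856 = 36.7306
OR_MH = (196.8163 + 224.7640) / (97.1204 + 36.7306) = 421.5803 / 133.8510 = 3.14962

3.15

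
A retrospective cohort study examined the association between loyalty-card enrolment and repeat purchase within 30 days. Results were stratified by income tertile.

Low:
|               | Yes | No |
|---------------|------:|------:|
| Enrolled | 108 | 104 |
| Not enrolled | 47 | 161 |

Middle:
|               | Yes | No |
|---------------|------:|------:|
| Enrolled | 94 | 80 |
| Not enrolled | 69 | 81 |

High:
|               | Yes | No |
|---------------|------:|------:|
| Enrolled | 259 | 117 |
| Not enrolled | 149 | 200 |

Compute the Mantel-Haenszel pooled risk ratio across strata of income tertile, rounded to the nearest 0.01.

RR_MH = Σ(aᵢ·n₀ᵢ/nᵢ) / Σ(cᵢ·n₁ᵢ/nᵢ), with n₁ᵢ = aᵢ+bᵢ (exposed), n₀ᵢ = cᵢ+dᵢ (unexposed), nᵢ = n₁ᵢ+n₀ᵢ.
Stratum 1 (Low): n₁ = 212, n₀ = 208, n = 420; a·n₀/n = 108·208/420 = 53.4857; c·n₁/n = 47·212/420 = 23.7238
Stratum 2 (Middle): n₁ = 174, n₀ = 150, n = 324; a·n₀/n = 94·150/324 = 43.5185; c·n₁/n = 69·174/324 = 37.0556
Stratum 3 (High): n₁ = 376, n₀ = 349, n = 725; a·n₀/n = 259·349/725 = 124.6772; c·n₁/n = 149·376/725 = 77.2745
RR_MH = (53.4857 + 43.5185 + 124.6772) / (23.7238 + 37.0556 + 77.2745) = 221.6815 / 138.0538 = 1.60576

1.61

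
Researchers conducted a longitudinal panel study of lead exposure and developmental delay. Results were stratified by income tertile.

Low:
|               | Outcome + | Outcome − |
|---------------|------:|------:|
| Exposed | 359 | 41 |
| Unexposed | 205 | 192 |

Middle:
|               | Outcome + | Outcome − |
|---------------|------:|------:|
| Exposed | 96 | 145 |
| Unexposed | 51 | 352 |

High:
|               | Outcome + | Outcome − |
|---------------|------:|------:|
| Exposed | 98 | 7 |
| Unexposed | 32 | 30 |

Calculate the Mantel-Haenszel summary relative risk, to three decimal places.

1.937

RR_MH = Σ(aᵢ·n₀ᵢ/nᵢ) / Σ(cᵢ·n₁ᵢ/nᵢ), with n₁ᵢ = aᵢ+bᵢ (exposed), n₀ᵢ = cᵢ+dᵢ (unexposed), nᵢ = n₁ᵢ+n₀ᵢ.
Stratum 1 (Low): n₁ = 400, n₀ = 397, n = 797; a·n₀/n = 359·397/797 = 178.8243; c·n₁/n = 205·400/797 = 102.8858
Stratum 2 (Middle): n₁ = 241, n₀ = 403, n = 644; a·n₀/n = 96·403/644 = 60.0745; c·n₁/n = 51·241/644 = 19.0854
Stratum 3 (High): n₁ = 105, n₀ = 62, n = 167; a·n₀/n = 98·62/167 = 36.3832; c·n₁/n = 32·105/167 = 20.1198
RR_MH = (178.8243 + 60.0745 + 36.3832) / (102.8858 + 19.0854 + 20.1198) = 275.2821 / 142.0910 = 1.93737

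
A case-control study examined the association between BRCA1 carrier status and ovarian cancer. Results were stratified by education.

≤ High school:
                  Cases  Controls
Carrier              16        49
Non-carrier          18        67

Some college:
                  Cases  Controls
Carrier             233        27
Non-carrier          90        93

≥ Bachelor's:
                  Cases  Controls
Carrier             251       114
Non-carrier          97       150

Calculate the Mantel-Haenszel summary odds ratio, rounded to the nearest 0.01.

3.99

OR_MH = Σ(aᵢdᵢ/nᵢ) / Σ(bᵢcᵢ/nᵢ), where nᵢ is the stratum total.
Stratum 1 (≤ High school): n = 150; a·d/n = 16·67/150 = 7.1467; b·c/n = 49·18/150 = 5.8800
Stratum 2 (Some college): n = 443; a·d/n = 233·93/443 = 48.9142; b·c/n = 27·90/443 = 5.4853
Stratum 3 (≥ Bachelor's): n = 612; a·d/n = 251·150/612 = 61.5196; b·c/n = 114·97/612 = 18.0686
OR_MH = (7.1467 + 48.9142 + 61.5196) / (5.8800 + 5.4853 + 18.0686) = 117.5805 / 29.4340 = 3.99472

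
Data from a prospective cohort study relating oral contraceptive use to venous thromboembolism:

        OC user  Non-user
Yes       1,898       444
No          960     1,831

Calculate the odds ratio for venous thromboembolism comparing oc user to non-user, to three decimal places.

8.153

Reading the table with exposure as columns: a = 1898 (OC user, case), b = 960 (OC user, non-case), c = 444 (Non-user, case), d = 1831.
OR = (a·d)/(b·c) = (1898 × 1831) / (960 × 444) = 3475238 / 426240 = 8.15324
The odds of venous thromboembolism are about 8.15 times as high in the oc user group.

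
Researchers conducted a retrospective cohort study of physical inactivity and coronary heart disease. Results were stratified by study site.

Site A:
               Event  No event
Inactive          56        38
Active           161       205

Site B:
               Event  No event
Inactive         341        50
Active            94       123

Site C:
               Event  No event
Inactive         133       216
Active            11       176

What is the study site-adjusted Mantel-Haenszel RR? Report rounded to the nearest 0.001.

RR_MH = Σ(aᵢ·n₀ᵢ/nᵢ) / Σ(cᵢ·n₁ᵢ/nᵢ), with n₁ᵢ = aᵢ+bᵢ (exposed), n₀ᵢ = cᵢ+dᵢ (unexposed), nᵢ = n₁ᵢ+n₀ᵢ.
Stratum 1 (Site A): n₁ = 94, n₀ = 366, n = 460; a·n₀/n = 56·366/460 = 44.5565; c·n₁/n = 161·94/460 = 32.9000
Stratum 2 (Site B): n₁ = 391, n₀ = 217, n = 608; a·n₀/n = 341·217/608 = 121.7056; c·n₁/n = 94·391/608 = 60.4507
Stratum 3 (Site C): n₁ = 349, n₀ = 187, n = 536; a·n₀/n = 133·187/536 = 46.4011; c·n₁/n = 11·349/536 = 7.1623
RR_MH = (44.5565 + 121.7056 + 46.4011) / (32.9000 + 60.4507 + 7.1623) = 212.6632 / 100.5130 = 2.11578

2.116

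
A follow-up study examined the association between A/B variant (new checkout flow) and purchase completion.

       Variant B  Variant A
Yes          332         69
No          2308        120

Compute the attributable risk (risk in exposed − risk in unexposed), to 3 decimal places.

-0.239

Reading the table with exposure as columns: a = 332 (Variant B, case), b = 2308 (Variant B, non-case), c = 69 (Variant A, case), d = 120.
Risk in exposed = 332/2640 = 0.125758; risk in unexposed = 69/189 = 0.365079.
Risk difference = 0.125758 − 0.365079 = -0.239322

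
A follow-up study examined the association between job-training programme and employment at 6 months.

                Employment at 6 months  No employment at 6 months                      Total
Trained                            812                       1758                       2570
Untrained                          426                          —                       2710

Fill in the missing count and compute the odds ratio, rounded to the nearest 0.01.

The missing cell is in the unexposed row: 2710 − 426 = 2284.
So a = 812, b = 1758, c = 426, d = 2284.
OR = (a·d)/(b·c) = (812 × 2284) / (1758 × 426) = 1854608 / 748908 = 2.47642

2.48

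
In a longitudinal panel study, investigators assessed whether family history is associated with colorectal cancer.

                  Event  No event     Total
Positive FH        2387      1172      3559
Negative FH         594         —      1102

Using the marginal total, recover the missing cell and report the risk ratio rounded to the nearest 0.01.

1.24

The missing cell is in the unexposed row: 1102 − 594 = 508.
So a = 2387, b = 1172, c = 594, d = 508.
RR = [a/(a+b)] / [c/(c+d)] = (2387/3559) / (594/1102) = 0.67069/0.53902 = 1.24428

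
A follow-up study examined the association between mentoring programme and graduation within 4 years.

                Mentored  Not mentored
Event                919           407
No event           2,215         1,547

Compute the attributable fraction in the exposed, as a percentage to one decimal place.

Reading the table with exposure as columns: a = 919 (Mentored, case), b = 2215 (Mentored, non-case), c = 407 (Not mentored, case), d = 1547.
Risk in exposed = 919/3134 = 0.29324; risk in unexposed = 407/1954 = 0.20829.
RR = 0.29324/0.20829 = 1.40782
AR% = (RR − 1)/RR × 100 = (1.40782 − 1)/1.40782 × 100 = 28.9681%

29.0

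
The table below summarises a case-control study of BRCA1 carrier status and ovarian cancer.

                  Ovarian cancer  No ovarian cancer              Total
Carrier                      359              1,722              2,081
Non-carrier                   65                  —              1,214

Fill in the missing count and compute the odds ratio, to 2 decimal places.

3.69

The missing cell is in the unexposed row: 1214 − 65 = 1149.
So a = 359, b = 1722, c = 65, d = 1149.
OR = (a·d)/(b·c) = (359 × 1149) / (1722 × 65) = 412491 / 111930 = 3.68526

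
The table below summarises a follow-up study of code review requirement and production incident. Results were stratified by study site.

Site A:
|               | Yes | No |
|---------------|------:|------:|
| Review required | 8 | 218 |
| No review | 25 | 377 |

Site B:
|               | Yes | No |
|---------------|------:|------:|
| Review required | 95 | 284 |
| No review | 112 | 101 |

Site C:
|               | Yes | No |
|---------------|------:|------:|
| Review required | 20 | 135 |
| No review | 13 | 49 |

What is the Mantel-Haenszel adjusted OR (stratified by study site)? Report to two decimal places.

OR_MH = Σ(aᵢdᵢ/nᵢ) / Σ(bᵢcᵢ/nᵢ), where nᵢ is the stratum total.
Stratum 1 (Site A): n = 628; a·d/n = 8·377/628 = 4.8025; b·c/n = 218·25/628 = 8.6783
Stratum 2 (Site B): n = 592; a·d/n = 95·101/592 = 16.2078; b·c/n = 284·112/592 = 53.7297
Stratum 3 (Site C): n = 217; a·d/n = 20·49/217 = 4.5161; b·c/n = 135·13/217 = 8.0876
OR_MH = (4.8025 + 16.2078 + 4.5161) / (8.6783 + 53.7297 + 8.0876) = 25.5264 / 70.4956 = 0.36210

0.36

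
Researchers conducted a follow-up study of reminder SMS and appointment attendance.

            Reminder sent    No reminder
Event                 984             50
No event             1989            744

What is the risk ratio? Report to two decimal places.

5.26

Reading the table with exposure as columns: a = 984 (Reminder sent, case), b = 1989 (Reminder sent, non-case), c = 50 (No reminder, case), d = 744.
Risk in exposed = 984/2973 = 0.33098; risk in unexposed = 50/794 = 0.06297.
RR = 0.33098 / 0.06297 = 5.25594
The risk among the exposed is 5.26 times that among the unexposed.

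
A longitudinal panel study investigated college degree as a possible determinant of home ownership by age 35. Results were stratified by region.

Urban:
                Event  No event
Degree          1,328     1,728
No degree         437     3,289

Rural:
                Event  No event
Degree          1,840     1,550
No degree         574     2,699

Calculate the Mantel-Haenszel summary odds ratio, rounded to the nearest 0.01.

5.67

OR_MH = Σ(aᵢdᵢ/nᵢ) / Σ(bᵢcᵢ/nᵢ), where nᵢ is the stratum total.
Stratum 1 (Urban): n = 6782; a·d/n = 1328·3289/6782 = 644.0271; b·c/n = 1728·437/6782 = 111.3441
Stratum 2 (Rural): n = 6663; a·d/n = 1840·2699/6663 = 745.3339; b·c/n = 1550·574/6663 = 133.5284
OR_MH = (644.0271 + 745.3339) / (111.3441 + 133.5284) = 1389.3611 / 244.8726 = 5.67381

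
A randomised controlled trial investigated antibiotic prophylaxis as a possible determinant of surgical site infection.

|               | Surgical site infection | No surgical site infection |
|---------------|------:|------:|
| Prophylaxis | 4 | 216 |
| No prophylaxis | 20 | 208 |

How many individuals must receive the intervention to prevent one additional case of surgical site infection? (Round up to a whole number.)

Risk in treated group = 4/220 = 0.01818; risk in control = 20/228 = 0.08772.
Absolute risk reduction = 0.08772 − 0.01818 = 0.06954
NNT = 1 / ARR = 1 / 0.06954 = 14.381 → round up → 15

15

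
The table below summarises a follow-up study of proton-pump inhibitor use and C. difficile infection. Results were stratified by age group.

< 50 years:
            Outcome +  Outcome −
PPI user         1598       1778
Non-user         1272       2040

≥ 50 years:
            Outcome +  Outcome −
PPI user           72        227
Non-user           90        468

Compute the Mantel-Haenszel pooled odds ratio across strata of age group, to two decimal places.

1.46

OR_MH = Σ(aᵢdᵢ/nᵢ) / Σ(bᵢcᵢ/nᵢ), where nᵢ is the stratum total.
Stratum 1 (< 50 years): n = 6688; a·d/n = 1598·2040/6688 = 487.4282; b·c/n = 1778·1272/6688 = 338.1603
Stratum 2 (≥ 50 years): n = 857; a·d/n = 72·468/857 = 39.3186; b·c/n = 227·90/857 = 23.8390
OR_MH = (487.4282 + 39.3186) / (338.1603 + 23.8390) = 526.7468 / 361.9993 = 1.45510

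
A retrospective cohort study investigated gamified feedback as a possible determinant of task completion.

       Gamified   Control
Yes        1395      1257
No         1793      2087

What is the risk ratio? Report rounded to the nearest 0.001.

Reading the table with exposure as columns: a = 1395 (Gamified, case), b = 1793 (Gamified, non-case), c = 1257 (Control, case), d = 2087.
Risk in exposed = 1395/3188 = 0.43758; risk in unexposed = 1257/3344 = 0.37590.
RR = 0.43758 / 0.37590 = 1.16409
The risk among the exposed is 1.16 times that among the unexposed.

1.164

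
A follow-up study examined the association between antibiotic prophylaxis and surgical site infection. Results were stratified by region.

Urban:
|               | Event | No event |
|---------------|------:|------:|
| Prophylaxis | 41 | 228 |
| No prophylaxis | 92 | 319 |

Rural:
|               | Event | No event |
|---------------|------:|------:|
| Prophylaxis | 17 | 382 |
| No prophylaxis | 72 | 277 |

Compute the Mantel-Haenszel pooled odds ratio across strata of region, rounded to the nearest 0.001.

OR_MH = Σ(aᵢdᵢ/nᵢ) / Σ(bᵢcᵢ/nᵢ), where nᵢ is the stratum total.
Stratum 1 (Urban): n = 680; a·d/n = 41·319/680 = 19.2338; b·c/n = 228·92/680 = 30.8471
Stratum 2 (Rural): n = 748; a·d/n = 17·277/748 = 6.2955; b·c/n = 382·72/748 = 36.7701
OR_MH = (19.2338 + 6.2955) / (30.8471 + 36.7701) = 25.5293 / 67.6171 = 0.37756

0.378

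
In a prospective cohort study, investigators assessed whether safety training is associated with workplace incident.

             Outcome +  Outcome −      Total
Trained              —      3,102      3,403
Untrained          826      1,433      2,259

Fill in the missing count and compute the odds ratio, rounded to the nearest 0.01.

0.17

The missing cell is in the exposed row: 3403 − 3102 = 301.
So a = 301, b = 3102, c = 826, d = 1433.
OR = (a·d)/(b·c) = (301 × 1433) / (3102 × 826) = 431333 / 2562252 = 0.16834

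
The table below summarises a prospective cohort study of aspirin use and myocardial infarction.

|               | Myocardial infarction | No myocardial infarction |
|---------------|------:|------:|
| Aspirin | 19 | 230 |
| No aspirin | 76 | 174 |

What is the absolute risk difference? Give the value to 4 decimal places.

Cells: a = 19, b = 230, c = 76, d = 174.
Risk in exposed = 19/249 = 0.076305; risk in unexposed = 76/250 = 0.304000.
Risk difference = 0.076305 − 0.304000 = -0.227695

-0.2277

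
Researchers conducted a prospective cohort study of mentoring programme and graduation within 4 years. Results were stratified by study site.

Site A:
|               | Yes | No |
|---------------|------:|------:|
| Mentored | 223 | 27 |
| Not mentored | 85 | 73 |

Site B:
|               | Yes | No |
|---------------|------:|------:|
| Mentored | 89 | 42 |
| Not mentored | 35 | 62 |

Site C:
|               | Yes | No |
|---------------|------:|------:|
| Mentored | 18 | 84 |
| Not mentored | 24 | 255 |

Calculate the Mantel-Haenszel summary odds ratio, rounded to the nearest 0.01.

4.39

OR_MH = Σ(aᵢdᵢ/nᵢ) / Σ(bᵢcᵢ/nᵢ), where nᵢ is the stratum total.
Stratum 1 (Site A): n = 408; a·d/n = 223·73/408 = 39.8995; b·c/n = 27·85/408 = 5.6250
Stratum 2 (Site B): n = 228; a·d/n = 89·62/228 = 24.2018; b·c/n = 42·35/228 = 6.4474
Stratum 3 (Site C): n = 381; a·d/n = 18·255/381 = 12.0472; b·c/n = 84·24/381 = 5.2913
OR_MH = (39.8995 + 24.2018 + 12.0472) / (5.6250 + 6.4474 + 5.2913) = 76.1485 / 17.3637 = 4.38550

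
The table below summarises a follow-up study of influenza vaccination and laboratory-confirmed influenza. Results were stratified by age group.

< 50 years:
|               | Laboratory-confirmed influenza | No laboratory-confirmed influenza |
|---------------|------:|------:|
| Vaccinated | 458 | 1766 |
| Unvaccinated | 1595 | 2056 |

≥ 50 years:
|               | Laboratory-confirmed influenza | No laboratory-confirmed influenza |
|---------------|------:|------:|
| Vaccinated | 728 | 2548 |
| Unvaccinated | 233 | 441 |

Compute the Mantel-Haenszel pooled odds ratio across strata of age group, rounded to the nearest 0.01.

OR_MH = Σ(aᵢdᵢ/nᵢ) / Σ(bᵢcᵢ/nᵢ), where nᵢ is the stratum total.
Stratum 1 (< 50 years): n = 5875; a·d/n = 458·2056/5875 = 160.2805; b·c/n = 1766·1595/5875 = 479.4502
Stratum 2 (≥ 50 years): n = 3950; a·d/n = 728·441/3950 = 81.2780; b·c/n = 2548·233/3950 = 150.2997
OR_MH = (160.2805 + 81.2780) / (479.4502 + 150.2997) = 241.5585 / 629.7500 = 0.38358

0.38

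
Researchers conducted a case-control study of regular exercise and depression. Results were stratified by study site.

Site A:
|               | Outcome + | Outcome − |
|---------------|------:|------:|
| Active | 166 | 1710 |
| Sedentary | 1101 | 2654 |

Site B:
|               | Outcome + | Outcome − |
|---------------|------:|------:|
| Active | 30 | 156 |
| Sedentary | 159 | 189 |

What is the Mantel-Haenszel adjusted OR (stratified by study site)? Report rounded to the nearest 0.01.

OR_MH = Σ(aᵢdᵢ/nᵢ) / Σ(bᵢcᵢ/nᵢ), where nᵢ is the stratum total.
Stratum 1 (Site A): n = 5631; a·d/n = 166·2654/5631 = 78.2390; b·c/n = 1710·1101/5631 = 334.3474
Stratum 2 (Site B): n = 534; a·d/n = 30·189/534 = 10.6180; b·c/n = 156·159/534 = 46.4494
OR_MH = (78.2390 + 10.6180) / (334.3474 + 46.4494) = 88.8570 / 380.7968 = 0.23334

0.23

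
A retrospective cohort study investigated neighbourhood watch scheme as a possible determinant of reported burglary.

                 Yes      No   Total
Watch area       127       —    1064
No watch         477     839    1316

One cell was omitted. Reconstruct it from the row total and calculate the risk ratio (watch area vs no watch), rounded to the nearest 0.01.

0.33

The missing cell is in the exposed row: 1064 − 127 = 937.
So a = 127, b = 937, c = 477, d = 839.
RR = [a/(a+b)] / [c/(c+d)] = (127/1064) / (477/1316) = 0.11936/0.36246 = 0.32931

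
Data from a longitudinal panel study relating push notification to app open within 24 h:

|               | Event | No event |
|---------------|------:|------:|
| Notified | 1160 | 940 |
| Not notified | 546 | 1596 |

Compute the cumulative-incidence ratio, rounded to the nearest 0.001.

2.167

Cells: a = 1160, b = 940, c = 546, d = 1596.
Risk in exposed = 1160/2100 = 0.55238; risk in unexposed = 546/2142 = 0.25490.
RR = 0.55238 / 0.25490 = 2.16703
The risk among the exposed is 2.17 times that among the unexposed.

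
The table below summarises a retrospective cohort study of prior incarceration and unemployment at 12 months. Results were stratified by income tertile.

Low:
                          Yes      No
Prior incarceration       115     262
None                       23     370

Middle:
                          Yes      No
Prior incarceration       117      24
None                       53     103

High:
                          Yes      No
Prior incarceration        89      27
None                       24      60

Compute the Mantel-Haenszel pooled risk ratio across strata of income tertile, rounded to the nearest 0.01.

RR_MH = Σ(aᵢ·n₀ᵢ/nᵢ) / Σ(cᵢ·n₁ᵢ/nᵢ), with n₁ᵢ = aᵢ+bᵢ (exposed), n₀ᵢ = cᵢ+dᵢ (unexposed), nᵢ = n₁ᵢ+n₀ᵢ.
Stratum 1 (Low): n₁ = 377, n₀ = 393, n = 770; a·n₀/n = 115·393/770 = 58.6948; c·n₁/n = 23·377/770 = 11.2610
Stratum 2 (Middle): n₁ = 141, n₀ = 156, n = 297; a·n₀/n = 117·156/297 = 61.4545; c·n₁/n = 53·141/297 = 25.1616
Stratum 3 (High): n₁ = 116, n₀ = 84, n = 200; a·n₀/n = 89·84/200 = 37.3800; c·n₁/n = 24·116/200 = 13.9200
RR_MH = (58.6948 + 61.4545 + 37.3800) / (11.2610 + 25.1616 + 13.9200) = 157.5294 / 50.3427 = 3.12914

3.13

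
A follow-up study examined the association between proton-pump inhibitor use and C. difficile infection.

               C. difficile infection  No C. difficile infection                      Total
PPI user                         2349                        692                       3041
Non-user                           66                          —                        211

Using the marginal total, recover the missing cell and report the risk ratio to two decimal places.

2.47

The missing cell is in the unexposed row: 211 − 66 = 145.
So a = 2349, b = 692, c = 66, d = 145.
RR = [a/(a+b)] / [c/(c+d)] = (2349/3041) / (66/211) = 0.77244/0.31280 = 2.46948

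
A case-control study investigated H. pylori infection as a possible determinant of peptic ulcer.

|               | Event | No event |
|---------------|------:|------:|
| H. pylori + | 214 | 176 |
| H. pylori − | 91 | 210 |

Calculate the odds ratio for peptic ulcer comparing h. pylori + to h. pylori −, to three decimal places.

2.806

Cells: a = 214, b = 176, c = 91, d = 210.
OR = (a·d)/(b·c) = (214 × 210) / (176 × 91) = 44940 / 16016 = 2.80594
The odds of peptic ulcer are about 2.81 times as high in the h. pylori + group.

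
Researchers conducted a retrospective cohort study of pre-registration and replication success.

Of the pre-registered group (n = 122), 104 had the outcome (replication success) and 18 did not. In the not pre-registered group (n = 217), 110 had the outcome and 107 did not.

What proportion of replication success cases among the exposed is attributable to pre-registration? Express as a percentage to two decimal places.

40.54

From the description: a = 104, b = 18, c = 110, d = 107.
Risk in exposed = 104/122 = 0.85246; risk in unexposed = 110/217 = 0.50691.
RR = 0.85246/0.50691 = 1.68167
AR% = (RR − 1)/RR × 100 = (1.68167 − 1)/1.68167 × 100 = 40.5353%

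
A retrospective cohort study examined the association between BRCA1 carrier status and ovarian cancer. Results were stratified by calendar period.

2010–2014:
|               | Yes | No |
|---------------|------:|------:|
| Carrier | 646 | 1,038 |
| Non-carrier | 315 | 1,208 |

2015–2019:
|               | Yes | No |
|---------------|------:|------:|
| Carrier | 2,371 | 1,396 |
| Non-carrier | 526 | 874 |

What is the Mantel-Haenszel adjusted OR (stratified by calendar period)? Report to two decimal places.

OR_MH = Σ(aᵢdᵢ/nᵢ) / Σ(bᵢcᵢ/nᵢ), where nᵢ is the stratum total.
Stratum 1 (2010–2014): n = 3207; a·d/n = 646·1208/3207 = 243.3327; b·c/n = 1038·315/3207 = 101.9551
Stratum 2 (2015–2019): n = 5167; a·d/n = 2371·874/5167 = 401.0555; b·c/n = 1396·526/5167 = 142.1126
OR_MH = (243.3327 + 401.0555) / (101.9551 + 142.1126) = 644.3883 / 244.0677 = 2.64020

2.64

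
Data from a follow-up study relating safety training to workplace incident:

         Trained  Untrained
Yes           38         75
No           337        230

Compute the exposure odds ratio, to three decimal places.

Reading the table with exposure as columns: a = 38 (Trained, case), b = 337 (Trained, non-case), c = 75 (Untrained, case), d = 230.
OR = (a·d)/(b·c) = (38 × 230) / (337 × 75) = 8740 / 25275 = 0.34580
Exposure is associated with lower odds of workplace incident (OR = 0.35 < 1).

0.346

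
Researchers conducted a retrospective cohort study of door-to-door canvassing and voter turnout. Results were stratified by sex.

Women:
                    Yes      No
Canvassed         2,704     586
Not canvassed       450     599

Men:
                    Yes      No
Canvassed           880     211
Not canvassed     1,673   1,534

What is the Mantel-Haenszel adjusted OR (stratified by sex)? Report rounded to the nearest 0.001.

4.810

OR_MH = Σ(aᵢdᵢ/nᵢ) / Σ(bᵢcᵢ/nᵢ), where nᵢ is the stratum total.
Stratum 1 (Women): n = 4339; a·d/n = 2704·599/4339 = 373.2879; b·c/n = 586·450/4339 = 60.7744
Stratum 2 (Men): n = 4298; a·d/n = 880·1534/4298 = 314.0810; b·c/n = 211·1673/4298 = 82.1319
OR_MH = (373.2879 + 314.0810) / (60.7744 + 82.1319) = 687.3688 / 142.9063 = 4.80993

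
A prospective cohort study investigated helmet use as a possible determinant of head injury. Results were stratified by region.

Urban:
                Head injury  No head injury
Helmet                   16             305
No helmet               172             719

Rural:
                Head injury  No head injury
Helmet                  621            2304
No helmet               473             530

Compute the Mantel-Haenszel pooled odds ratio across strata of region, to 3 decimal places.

OR_MH = Σ(aᵢdᵢ/nᵢ) / Σ(bᵢcᵢ/nᵢ), where nᵢ is the stratum total.
Stratum 1 (Urban): n = 1212; a·d/n = 16·719/1212 = 9.4917; b·c/n = 305·172/1212 = 43.2838
Stratum 2 (Rural): n = 3928; a·d/n = 621·530/3928 = 83.7907; b·c/n = 2304·473/3928 = 277.4420
OR_MH = (9.4917 + 83.7907) / (43.2838 + 277.4420) = 93.2825 / 320.7258 = 0.29085

0.291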